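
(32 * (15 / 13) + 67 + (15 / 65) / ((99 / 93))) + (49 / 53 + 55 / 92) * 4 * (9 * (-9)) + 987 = 104223618 / 174317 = 597.90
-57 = -57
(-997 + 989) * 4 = -32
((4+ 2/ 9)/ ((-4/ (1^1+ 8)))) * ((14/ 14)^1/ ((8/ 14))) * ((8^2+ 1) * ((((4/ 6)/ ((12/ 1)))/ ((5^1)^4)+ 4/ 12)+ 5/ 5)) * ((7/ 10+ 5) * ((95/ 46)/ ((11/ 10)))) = -9363159169/ 607200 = -15420.22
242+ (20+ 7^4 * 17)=41079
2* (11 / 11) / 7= 2 / 7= 0.29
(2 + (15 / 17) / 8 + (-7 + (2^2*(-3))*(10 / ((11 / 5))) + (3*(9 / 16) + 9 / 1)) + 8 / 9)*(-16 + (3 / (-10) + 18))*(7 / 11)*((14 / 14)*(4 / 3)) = -9021187 / 130680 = -69.03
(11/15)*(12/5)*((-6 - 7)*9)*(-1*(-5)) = -5148/5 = -1029.60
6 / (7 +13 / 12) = 72 / 97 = 0.74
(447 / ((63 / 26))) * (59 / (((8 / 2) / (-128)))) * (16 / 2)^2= -468103168 / 21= -22290627.05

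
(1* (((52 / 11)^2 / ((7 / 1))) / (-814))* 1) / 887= -1352 / 305774623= -0.00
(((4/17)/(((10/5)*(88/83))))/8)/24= 83/143616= 0.00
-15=-15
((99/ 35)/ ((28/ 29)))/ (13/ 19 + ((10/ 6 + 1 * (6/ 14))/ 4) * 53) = 163647/ 1589000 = 0.10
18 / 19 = 0.95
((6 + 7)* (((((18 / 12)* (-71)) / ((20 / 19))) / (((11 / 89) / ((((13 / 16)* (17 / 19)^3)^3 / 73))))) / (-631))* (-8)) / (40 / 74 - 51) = 2375664105013520721153 / 329039458965743248814080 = 0.01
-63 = -63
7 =7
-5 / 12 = -0.42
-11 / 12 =-0.92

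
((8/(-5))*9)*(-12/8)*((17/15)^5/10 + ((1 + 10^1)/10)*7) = 119783464/703125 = 170.36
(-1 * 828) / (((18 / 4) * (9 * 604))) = -46 / 1359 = -0.03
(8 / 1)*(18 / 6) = 24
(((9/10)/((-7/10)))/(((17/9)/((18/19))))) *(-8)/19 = 11664/42959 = 0.27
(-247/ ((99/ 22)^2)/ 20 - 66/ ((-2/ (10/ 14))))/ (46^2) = 16274/ 1499715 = 0.01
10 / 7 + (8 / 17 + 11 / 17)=303 / 119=2.55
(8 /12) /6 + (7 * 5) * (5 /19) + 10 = 19.32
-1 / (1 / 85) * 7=-595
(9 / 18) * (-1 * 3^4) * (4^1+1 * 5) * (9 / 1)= -3280.50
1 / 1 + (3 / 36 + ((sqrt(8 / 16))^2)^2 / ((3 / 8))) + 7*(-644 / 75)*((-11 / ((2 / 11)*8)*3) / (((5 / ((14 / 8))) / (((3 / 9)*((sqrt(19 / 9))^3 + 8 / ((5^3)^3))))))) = 489.75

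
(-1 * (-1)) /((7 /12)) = 12 /7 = 1.71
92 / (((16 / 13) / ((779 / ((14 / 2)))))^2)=2358790967 / 3136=752165.49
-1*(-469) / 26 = 469 / 26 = 18.04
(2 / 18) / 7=0.02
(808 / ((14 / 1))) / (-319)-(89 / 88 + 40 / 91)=-378967 / 232232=-1.63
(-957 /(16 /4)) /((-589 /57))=2871 /124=23.15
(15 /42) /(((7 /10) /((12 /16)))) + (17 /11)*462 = 140019 /196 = 714.38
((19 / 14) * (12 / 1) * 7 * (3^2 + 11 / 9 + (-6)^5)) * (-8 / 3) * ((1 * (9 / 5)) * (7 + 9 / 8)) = 34526648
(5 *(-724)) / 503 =-3620 / 503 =-7.20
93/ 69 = 1.35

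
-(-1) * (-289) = -289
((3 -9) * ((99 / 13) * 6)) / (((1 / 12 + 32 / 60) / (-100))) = 21384000 / 481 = 44457.38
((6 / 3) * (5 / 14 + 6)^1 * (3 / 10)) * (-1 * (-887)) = 236829 / 70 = 3383.27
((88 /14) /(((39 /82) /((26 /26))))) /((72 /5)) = 2255 /2457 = 0.92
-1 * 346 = -346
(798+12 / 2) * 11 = 8844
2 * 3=6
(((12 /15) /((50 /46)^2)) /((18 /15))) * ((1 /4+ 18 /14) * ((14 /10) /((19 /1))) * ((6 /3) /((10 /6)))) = 0.08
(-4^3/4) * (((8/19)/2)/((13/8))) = -512/247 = -2.07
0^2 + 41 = 41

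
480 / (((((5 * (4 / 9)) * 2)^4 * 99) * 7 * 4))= 2187 / 4928000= 0.00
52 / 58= 26 / 29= 0.90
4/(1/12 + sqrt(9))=48/37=1.30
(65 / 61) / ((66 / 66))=65 / 61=1.07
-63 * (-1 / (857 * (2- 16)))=-9 / 1714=-0.01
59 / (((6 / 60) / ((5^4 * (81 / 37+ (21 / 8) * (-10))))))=-656559375 / 74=-8872423.99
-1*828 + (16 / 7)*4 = -5732 / 7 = -818.86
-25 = -25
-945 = -945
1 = 1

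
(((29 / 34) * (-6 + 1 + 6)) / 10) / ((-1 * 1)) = -29 / 340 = -0.09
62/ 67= 0.93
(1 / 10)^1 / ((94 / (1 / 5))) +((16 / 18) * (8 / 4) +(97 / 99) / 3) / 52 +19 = 19.04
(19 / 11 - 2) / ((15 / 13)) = -13 / 55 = -0.24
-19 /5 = -3.80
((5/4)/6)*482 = 1205/12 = 100.42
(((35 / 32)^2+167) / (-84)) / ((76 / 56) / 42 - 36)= 1205631 / 21656576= 0.06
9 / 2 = 4.50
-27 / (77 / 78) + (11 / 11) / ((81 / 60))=-55322 / 2079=-26.61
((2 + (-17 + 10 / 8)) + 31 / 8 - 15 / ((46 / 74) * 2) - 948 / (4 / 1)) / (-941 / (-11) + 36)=-524095 / 246008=-2.13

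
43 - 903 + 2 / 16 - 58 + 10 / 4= -7323 / 8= -915.38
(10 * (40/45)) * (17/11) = 1360/99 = 13.74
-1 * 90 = -90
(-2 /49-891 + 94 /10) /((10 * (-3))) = 29.39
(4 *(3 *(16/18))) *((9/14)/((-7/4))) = -192/49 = -3.92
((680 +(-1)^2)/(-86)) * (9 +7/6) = -13847/172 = -80.51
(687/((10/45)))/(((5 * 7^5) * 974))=6183/163700180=0.00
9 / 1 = 9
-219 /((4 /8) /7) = -3066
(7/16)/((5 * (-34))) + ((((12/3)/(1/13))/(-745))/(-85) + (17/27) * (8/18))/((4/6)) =68677361/164138400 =0.42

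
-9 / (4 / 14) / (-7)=9 / 2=4.50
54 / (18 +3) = 18 / 7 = 2.57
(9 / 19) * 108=51.16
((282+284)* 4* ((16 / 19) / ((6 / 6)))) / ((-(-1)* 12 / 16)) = 2542.04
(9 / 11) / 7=9 / 77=0.12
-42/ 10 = -21/ 5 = -4.20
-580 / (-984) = 145 / 246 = 0.59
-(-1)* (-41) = -41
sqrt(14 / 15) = sqrt(210) / 15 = 0.97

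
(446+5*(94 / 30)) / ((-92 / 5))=-6925 / 276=-25.09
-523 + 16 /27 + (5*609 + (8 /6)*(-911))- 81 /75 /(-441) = 43259731 /33075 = 1307.93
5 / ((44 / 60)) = 75 / 11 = 6.82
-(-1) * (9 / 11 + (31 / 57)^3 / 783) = 1305382772 / 1595067309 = 0.82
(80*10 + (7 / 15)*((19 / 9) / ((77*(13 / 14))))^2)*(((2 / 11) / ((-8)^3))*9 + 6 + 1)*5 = 97906365010481 / 3498251328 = 27987.23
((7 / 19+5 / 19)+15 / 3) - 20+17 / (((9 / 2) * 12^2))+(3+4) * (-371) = -32150845 / 12312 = -2611.34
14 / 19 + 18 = 18.74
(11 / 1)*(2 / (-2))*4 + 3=-41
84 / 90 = 14 / 15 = 0.93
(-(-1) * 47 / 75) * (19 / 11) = 893 / 825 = 1.08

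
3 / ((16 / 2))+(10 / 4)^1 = 23 / 8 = 2.88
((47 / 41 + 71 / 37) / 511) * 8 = 37200 / 775187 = 0.05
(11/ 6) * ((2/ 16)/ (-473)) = -1/ 2064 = -0.00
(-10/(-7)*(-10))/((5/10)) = -200/7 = -28.57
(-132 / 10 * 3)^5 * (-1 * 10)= 973813811.10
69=69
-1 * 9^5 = -59049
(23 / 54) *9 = 23 / 6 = 3.83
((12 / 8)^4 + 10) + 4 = 305 / 16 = 19.06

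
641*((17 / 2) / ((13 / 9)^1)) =98073 / 26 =3772.04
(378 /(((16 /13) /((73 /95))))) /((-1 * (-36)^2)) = -6643 /36480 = -0.18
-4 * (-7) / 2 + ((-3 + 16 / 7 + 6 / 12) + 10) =23.79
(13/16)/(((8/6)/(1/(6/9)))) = 117/128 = 0.91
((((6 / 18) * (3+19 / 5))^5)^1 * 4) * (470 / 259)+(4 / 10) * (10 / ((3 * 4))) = 17096831299 / 39335625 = 434.64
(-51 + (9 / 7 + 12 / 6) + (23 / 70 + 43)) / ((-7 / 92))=14122 / 245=57.64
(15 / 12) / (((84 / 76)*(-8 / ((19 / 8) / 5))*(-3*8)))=0.00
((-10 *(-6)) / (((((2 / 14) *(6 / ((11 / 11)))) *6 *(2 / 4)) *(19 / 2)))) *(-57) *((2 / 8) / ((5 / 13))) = -91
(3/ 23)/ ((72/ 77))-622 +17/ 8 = -619.74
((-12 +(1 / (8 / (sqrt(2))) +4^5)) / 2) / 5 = sqrt(2) / 80 +506 / 5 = 101.22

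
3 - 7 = -4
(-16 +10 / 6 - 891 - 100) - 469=-4423 / 3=-1474.33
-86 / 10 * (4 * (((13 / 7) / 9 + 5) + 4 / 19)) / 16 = -69703 / 5985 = -11.65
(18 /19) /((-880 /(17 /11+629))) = -7803 /11495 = -0.68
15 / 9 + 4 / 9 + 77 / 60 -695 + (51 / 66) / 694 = -118793437 / 171765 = -691.60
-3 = -3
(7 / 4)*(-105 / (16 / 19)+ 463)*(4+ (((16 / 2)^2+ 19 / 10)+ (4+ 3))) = 29138179 / 640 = 45528.40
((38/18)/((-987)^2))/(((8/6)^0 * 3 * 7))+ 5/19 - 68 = -236959789706/3498240879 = -67.74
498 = 498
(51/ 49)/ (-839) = -51/ 41111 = -0.00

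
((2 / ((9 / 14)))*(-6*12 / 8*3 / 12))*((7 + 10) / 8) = -119 / 8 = -14.88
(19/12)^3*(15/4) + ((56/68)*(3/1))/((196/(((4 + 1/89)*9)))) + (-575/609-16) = -66774187/41626368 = -1.60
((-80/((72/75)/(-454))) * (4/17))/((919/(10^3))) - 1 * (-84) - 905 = 8865.57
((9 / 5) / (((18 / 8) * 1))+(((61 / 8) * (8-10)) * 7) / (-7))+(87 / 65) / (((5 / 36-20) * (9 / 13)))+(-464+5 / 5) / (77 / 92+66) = 5549689 / 614900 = 9.03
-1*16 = -16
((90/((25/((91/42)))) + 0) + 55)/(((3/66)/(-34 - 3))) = -51119.20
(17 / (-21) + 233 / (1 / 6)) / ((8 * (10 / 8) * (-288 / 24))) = -29341 / 2520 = -11.64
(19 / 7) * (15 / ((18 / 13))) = 1235 / 42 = 29.40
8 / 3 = 2.67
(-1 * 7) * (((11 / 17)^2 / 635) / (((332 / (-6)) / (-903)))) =-2294523 / 30463490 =-0.08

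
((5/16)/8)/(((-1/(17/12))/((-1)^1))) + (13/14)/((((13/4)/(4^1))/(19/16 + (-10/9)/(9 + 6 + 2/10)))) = 814459/612864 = 1.33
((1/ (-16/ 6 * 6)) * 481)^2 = 231361/ 256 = 903.75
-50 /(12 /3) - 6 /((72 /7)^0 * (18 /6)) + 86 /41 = -1017 /82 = -12.40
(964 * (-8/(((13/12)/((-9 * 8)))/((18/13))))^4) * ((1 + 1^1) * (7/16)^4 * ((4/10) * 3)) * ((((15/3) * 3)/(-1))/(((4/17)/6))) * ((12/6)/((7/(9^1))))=-19976129645053670691176448/815730721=-24488632254238308.49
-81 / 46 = -1.76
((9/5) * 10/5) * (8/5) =144/25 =5.76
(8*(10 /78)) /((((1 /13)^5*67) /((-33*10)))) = -125668400 /67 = -1875647.76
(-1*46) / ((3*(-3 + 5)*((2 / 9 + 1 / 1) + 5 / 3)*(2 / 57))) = -3933 / 52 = -75.63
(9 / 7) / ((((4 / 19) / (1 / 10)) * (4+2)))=0.10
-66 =-66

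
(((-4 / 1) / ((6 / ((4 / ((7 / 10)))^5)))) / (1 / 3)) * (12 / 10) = -245760000 / 16807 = -14622.48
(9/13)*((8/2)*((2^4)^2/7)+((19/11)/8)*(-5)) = 805023/8008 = 100.53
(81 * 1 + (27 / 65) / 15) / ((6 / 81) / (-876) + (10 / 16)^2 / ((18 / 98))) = 905966208 / 23777975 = 38.10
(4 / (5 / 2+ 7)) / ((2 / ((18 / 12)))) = 6 / 19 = 0.32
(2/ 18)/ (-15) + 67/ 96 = 0.69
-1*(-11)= 11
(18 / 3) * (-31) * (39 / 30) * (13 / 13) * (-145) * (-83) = -2910063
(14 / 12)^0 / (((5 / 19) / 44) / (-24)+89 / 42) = 140448 / 297581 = 0.47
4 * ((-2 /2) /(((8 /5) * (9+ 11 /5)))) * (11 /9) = -275 /1008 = -0.27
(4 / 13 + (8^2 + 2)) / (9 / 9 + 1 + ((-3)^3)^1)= -862 / 325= -2.65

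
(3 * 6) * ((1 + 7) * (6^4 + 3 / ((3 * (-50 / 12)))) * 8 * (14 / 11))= 522450432 / 275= 1899819.75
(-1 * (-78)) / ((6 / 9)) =117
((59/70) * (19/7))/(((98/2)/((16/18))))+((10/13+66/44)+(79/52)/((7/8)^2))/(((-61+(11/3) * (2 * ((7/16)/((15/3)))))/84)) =-59800221844/10173409155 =-5.88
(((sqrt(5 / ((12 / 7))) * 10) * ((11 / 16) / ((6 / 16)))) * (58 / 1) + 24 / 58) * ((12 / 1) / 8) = 18 / 29 + 1595 * sqrt(105) / 6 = 2724.60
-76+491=415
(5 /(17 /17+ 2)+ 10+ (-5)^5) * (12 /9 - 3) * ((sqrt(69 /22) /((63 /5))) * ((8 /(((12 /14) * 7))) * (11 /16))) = 58375 * sqrt(1518) /3402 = 668.54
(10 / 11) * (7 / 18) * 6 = 70 / 33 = 2.12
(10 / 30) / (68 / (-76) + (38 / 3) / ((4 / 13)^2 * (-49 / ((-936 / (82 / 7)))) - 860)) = -8501816 / 23196351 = -0.37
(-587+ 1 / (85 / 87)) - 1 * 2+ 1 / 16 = -799563 / 1360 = -587.91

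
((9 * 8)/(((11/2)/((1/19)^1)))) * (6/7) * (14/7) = 1728/1463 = 1.18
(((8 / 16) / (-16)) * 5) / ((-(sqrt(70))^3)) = sqrt(70) / 31360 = 0.00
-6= -6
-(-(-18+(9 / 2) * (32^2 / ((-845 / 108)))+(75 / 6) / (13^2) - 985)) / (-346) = 2690273 / 584740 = 4.60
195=195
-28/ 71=-0.39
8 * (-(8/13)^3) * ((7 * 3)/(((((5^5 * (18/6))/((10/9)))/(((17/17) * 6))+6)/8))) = -131072/590993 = -0.22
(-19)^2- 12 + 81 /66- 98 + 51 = 303.23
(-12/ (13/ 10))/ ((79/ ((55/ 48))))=-275/ 2054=-0.13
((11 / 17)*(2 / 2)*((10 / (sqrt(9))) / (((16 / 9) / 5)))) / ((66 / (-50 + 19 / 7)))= -4.35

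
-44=-44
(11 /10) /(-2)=-11 /20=-0.55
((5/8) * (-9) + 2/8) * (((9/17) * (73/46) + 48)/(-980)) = 1642299/6130880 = 0.27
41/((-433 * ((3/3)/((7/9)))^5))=-689087/25568217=-0.03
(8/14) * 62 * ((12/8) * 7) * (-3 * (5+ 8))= -14508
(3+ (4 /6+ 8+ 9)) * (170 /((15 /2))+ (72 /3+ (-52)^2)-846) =354268 /9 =39363.11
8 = 8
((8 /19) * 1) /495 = 8 /9405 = 0.00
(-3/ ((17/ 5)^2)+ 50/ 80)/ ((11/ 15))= 12675/ 25432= 0.50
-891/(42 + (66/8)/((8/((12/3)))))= -792/41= -19.32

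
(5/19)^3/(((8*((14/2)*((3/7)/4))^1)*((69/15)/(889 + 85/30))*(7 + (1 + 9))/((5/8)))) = 16721875/772378272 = 0.02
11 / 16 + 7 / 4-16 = -217 / 16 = -13.56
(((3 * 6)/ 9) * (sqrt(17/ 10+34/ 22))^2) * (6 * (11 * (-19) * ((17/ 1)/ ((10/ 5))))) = -345933/ 5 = -69186.60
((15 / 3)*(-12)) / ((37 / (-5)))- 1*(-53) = 2261 / 37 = 61.11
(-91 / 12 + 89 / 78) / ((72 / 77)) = -25795 / 3744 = -6.89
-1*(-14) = 14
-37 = -37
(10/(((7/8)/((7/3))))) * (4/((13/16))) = 5120/39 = 131.28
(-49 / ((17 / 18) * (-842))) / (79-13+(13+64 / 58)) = 12789 / 16625711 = 0.00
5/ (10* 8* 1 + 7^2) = 5/ 129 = 0.04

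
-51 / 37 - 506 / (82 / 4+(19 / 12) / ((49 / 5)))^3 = -95257833012183 / 66347310126113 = -1.44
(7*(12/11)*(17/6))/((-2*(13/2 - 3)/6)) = -204/11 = -18.55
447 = 447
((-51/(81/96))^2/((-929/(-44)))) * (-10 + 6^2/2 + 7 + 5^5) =40886517760/75249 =543349.65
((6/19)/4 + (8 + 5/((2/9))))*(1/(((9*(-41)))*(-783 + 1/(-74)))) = 42994/406238373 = 0.00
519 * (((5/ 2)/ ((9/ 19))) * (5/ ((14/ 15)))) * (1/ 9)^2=410875/ 2268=181.16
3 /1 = 3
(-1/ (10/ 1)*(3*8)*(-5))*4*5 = 240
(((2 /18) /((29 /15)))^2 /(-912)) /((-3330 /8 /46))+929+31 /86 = 5741300042885 /6177689127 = 929.36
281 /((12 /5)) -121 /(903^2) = 381882731 /3261636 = 117.08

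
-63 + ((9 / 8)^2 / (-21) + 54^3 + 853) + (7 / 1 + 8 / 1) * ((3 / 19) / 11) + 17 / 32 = 14817702787 / 93632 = 158254.69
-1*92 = -92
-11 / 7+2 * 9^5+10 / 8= 3306735 / 28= 118097.68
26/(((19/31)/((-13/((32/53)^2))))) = -14716351/9728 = -1512.78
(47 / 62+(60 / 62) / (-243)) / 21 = 541 / 15066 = 0.04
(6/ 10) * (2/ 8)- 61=-1217/ 20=-60.85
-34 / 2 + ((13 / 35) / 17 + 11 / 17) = -16.33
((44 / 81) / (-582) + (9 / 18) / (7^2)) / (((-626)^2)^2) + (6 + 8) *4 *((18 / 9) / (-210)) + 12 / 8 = 1714542140972873747 / 1773664283764931040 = 0.97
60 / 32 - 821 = -6553 / 8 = -819.12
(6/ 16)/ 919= 3/ 7352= 0.00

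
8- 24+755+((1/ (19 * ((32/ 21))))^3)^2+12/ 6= 37431711386866331625/ 50515130076626944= 741.00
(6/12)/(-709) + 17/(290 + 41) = 23775/469358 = 0.05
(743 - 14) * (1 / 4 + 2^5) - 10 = 23500.25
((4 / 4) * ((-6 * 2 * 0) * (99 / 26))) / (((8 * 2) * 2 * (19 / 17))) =0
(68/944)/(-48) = -17/11328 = -0.00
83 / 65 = 1.28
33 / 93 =11 / 31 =0.35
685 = 685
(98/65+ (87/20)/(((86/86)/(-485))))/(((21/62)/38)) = -322856227/1365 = -236524.71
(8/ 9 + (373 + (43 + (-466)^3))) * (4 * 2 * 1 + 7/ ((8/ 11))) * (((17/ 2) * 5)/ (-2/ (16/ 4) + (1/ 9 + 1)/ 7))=9550905801780/ 43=222114088413.49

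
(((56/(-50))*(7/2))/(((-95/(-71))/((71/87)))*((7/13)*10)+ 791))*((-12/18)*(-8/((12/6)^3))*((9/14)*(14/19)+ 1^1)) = -7339696/1524318225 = -0.00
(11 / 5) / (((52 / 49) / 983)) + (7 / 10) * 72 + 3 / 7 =2088.66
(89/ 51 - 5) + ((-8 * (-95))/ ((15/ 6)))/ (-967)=-176026/ 49317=-3.57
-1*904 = -904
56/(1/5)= 280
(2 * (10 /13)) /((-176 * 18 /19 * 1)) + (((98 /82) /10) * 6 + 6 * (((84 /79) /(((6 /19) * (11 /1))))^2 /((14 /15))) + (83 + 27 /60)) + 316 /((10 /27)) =135910704809609 /144900292680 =937.96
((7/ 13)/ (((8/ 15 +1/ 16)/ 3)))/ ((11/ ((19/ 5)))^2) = 363888/ 1124695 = 0.32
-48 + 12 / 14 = -330 / 7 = -47.14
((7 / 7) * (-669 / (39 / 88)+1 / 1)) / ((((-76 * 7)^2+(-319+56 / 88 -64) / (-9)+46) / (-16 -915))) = 602508753 / 121455256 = 4.96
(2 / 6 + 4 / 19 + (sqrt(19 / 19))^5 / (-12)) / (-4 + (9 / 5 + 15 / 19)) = -175 / 536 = -0.33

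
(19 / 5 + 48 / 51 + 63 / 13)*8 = 84752 / 1105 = 76.70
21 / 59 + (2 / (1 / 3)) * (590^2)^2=727041660000.36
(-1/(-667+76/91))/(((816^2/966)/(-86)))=-629993/3363738048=-0.00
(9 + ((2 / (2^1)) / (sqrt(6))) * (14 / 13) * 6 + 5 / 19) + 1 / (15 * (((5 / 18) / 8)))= 14 * sqrt(6) / 13 + 5312 / 475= 13.82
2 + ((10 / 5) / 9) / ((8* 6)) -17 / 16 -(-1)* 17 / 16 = 433 / 216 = 2.00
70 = 70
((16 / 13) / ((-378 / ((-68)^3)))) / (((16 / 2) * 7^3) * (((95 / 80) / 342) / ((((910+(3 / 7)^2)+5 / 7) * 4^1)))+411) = 598799269888 / 240388827133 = 2.49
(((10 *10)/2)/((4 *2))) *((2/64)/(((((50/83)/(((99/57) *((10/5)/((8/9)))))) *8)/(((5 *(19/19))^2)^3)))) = 385171875/155648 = 2474.63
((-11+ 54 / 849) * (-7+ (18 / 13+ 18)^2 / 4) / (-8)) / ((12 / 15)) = 227374175 / 1530464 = 148.57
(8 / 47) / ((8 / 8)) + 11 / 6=565 / 282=2.00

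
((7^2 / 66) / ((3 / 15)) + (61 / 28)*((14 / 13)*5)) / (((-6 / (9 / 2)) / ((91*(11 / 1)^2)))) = -510125 / 4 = -127531.25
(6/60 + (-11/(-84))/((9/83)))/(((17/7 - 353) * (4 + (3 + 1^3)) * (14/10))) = -4943/14841792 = -0.00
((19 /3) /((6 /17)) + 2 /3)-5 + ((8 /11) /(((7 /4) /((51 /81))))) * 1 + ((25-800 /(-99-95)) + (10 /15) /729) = 1404699557 /32669406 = 43.00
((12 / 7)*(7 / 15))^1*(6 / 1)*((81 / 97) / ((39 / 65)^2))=1080 / 97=11.13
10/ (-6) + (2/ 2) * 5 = 10/ 3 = 3.33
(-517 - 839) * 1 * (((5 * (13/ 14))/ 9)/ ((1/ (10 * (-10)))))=1469000/ 21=69952.38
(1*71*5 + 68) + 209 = 632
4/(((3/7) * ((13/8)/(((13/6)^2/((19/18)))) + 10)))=208/231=0.90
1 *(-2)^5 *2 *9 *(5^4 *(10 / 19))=-3600000 / 19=-189473.68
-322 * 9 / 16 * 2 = -1449 / 4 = -362.25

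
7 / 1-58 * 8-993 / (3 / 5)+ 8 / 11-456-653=-3220.27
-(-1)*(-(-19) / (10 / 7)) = 133 / 10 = 13.30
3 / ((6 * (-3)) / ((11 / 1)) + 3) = 11 / 5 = 2.20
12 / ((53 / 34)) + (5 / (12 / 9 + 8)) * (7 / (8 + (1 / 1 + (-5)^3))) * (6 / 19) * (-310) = 1268907 / 116812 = 10.86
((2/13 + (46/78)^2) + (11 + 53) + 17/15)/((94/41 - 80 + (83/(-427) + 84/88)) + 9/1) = -192251159716/199023739785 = -0.97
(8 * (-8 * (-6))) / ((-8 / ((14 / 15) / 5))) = -224 / 25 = -8.96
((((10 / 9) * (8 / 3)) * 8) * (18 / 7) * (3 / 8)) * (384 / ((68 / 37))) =568320 / 119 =4775.80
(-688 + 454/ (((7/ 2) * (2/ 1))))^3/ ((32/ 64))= -165991931856/ 343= -483941492.29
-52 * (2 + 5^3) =-6604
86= 86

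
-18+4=-14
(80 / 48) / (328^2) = 5 / 322752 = 0.00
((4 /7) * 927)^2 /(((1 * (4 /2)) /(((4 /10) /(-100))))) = -3437316 /6125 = -561.19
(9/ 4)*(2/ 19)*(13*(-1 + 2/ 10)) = -234/ 95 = -2.46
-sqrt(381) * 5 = -5 * sqrt(381) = -97.60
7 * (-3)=-21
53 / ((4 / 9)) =477 / 4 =119.25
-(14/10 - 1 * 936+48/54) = 42017/45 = 933.71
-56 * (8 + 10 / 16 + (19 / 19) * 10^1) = -1043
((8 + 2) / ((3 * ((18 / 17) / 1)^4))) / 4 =417605 / 629856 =0.66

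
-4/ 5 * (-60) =48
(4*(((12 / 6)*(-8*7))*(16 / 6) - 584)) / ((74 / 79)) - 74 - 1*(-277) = -395851 / 111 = -3566.23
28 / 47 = 0.60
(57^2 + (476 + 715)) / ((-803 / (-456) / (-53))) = -107305920 / 803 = -133631.28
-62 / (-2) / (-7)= -31 / 7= -4.43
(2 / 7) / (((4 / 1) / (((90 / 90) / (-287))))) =-0.00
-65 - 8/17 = -1113/17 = -65.47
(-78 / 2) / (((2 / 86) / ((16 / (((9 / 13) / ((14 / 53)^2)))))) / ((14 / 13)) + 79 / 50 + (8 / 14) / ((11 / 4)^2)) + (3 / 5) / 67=-23.36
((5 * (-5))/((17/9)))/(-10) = 1.32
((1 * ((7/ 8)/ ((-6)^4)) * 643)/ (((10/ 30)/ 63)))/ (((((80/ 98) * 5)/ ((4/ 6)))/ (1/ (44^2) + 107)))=35534634331/ 24780800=1433.96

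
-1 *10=-10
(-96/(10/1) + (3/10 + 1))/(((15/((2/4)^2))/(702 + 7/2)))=-117113/1200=-97.59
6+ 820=826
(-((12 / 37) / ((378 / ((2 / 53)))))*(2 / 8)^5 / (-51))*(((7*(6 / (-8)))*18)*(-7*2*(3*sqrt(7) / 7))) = 3*sqrt(7) / 8534272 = 0.00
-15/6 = -5/2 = -2.50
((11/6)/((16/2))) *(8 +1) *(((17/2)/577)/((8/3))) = 1683/147712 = 0.01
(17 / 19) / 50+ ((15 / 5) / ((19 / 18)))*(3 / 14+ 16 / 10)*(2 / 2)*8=274439 / 6650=41.27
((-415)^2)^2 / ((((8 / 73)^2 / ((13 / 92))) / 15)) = 30822844724221875 / 5888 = 5234858139303.99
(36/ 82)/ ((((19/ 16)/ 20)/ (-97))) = -558720/ 779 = -717.23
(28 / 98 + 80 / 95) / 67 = 150 / 8911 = 0.02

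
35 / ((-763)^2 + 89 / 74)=518 / 8616119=0.00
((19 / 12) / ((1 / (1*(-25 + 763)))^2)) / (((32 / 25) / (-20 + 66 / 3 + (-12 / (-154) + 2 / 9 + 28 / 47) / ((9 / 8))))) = 327262165025 / 173712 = 1883935.28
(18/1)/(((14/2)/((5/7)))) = 90/49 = 1.84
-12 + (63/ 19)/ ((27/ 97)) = -5/ 57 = -0.09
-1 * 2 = -2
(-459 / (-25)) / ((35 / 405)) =37179 / 175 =212.45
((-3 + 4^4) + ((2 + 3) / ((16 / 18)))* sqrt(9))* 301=649859 / 8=81232.38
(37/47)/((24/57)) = 1.87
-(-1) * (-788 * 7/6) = -2758/3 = -919.33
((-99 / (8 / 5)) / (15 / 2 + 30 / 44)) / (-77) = 11 / 112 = 0.10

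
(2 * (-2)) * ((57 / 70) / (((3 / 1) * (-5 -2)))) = 38 / 245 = 0.16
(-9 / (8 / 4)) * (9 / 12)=-27 / 8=-3.38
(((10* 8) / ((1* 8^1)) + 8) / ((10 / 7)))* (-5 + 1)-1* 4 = -272 / 5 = -54.40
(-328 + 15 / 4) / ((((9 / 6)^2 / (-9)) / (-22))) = -28534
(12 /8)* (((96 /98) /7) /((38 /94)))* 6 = 20304 /6517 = 3.12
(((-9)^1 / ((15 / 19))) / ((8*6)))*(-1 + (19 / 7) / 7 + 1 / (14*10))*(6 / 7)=33801 / 274400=0.12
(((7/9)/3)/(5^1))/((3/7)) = 49/405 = 0.12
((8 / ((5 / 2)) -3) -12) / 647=-59 / 3235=-0.02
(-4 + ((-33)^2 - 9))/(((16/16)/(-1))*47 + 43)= -269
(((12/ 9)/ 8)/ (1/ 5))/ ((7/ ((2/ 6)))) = 5/ 126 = 0.04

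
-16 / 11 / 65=-16 / 715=-0.02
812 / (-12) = -203 / 3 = -67.67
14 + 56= 70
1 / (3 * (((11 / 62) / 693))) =1302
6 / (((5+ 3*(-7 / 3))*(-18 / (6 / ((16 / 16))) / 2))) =2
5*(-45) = -225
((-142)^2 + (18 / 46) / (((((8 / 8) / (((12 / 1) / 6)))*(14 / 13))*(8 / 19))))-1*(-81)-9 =26066191 / 1288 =20237.73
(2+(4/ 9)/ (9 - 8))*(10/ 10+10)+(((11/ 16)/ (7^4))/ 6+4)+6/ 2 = 23433793/ 691488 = 33.89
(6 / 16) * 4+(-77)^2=11861 / 2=5930.50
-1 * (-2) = 2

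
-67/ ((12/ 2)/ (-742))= 8285.67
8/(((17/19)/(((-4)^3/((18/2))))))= -9728/153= -63.58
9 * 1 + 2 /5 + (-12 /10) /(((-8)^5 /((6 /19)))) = 1463093 /155648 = 9.40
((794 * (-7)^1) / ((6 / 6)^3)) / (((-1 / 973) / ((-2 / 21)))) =-1545124 / 3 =-515041.33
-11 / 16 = -0.69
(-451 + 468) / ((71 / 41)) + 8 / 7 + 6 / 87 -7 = 58066 / 14413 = 4.03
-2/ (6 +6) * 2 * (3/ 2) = -1/ 2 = -0.50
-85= -85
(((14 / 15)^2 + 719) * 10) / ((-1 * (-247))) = 323942 / 11115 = 29.14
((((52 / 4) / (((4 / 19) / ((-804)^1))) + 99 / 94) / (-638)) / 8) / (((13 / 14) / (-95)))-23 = -3175094647 / 3118544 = -1018.13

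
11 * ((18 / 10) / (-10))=-99 / 50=-1.98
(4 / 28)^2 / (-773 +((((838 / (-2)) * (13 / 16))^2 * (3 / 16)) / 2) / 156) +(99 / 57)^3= 40584190454011 / 7746013966761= 5.24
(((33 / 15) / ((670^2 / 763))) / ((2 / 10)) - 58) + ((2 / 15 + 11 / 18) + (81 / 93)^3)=-6809427991403 / 120358619100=-56.58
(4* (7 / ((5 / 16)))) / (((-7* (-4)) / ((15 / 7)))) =48 / 7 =6.86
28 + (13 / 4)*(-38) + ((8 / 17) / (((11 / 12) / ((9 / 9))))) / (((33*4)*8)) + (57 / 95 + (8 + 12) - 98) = -172.90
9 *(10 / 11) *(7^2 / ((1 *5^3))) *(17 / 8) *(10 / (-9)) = -833 / 110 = -7.57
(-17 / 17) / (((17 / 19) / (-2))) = 38 / 17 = 2.24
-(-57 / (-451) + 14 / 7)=-959 / 451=-2.13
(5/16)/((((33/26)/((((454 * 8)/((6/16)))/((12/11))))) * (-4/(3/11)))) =-14755/99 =-149.04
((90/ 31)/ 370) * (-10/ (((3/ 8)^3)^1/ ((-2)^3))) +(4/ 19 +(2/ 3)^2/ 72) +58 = 247557037/ 3530466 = 70.12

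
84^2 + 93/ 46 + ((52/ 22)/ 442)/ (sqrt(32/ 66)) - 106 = sqrt(33)/ 748 + 319793/ 46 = 6952.03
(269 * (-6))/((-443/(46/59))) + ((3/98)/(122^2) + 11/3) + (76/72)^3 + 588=8277791043850379/13896294440868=595.68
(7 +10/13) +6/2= 140/13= 10.77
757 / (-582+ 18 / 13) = -1.30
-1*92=-92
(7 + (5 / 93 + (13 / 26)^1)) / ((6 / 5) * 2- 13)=-7025 / 9858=-0.71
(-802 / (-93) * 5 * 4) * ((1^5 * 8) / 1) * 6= 256640 / 31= 8278.71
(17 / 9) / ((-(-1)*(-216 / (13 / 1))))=-221 / 1944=-0.11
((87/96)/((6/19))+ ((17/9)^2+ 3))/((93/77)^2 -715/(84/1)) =-290076325/216784944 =-1.34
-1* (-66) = 66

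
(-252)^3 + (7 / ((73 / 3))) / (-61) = -16003008.00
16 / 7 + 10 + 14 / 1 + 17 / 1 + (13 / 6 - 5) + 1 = 1741 / 42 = 41.45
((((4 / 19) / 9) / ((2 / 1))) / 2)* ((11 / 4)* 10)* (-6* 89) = -85.88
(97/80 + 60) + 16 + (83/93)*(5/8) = 578611/7440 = 77.77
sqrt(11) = 3.32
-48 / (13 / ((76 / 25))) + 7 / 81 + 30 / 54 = -278588 / 26325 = -10.58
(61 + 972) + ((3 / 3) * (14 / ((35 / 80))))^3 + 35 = 33836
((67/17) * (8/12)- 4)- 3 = -223/51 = -4.37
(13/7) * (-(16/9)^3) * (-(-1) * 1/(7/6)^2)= -212992/27783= -7.67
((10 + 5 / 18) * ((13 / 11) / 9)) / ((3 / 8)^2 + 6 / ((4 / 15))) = 76960 / 1291059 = 0.06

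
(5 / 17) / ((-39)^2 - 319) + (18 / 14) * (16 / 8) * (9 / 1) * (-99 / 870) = -54615007 / 20740510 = -2.63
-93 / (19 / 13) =-1209 / 19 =-63.63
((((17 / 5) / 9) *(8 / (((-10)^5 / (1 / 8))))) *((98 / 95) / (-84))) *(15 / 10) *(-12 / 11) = -119 / 1567500000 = -0.00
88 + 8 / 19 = 1680 / 19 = 88.42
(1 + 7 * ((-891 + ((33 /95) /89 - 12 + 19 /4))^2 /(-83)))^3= -269580593780893347296627135707362815988019373567 /855610088503760772720797888000000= -315074117758849.25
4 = 4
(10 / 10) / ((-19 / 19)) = -1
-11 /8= -1.38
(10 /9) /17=10 /153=0.07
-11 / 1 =-11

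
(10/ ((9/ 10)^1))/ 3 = 100/ 27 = 3.70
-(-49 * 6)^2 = -86436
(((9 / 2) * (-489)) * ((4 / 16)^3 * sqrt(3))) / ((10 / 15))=-89.33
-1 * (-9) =9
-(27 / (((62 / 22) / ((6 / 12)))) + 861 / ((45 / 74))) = -1321211 / 930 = -1420.66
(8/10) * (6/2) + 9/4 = 93/20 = 4.65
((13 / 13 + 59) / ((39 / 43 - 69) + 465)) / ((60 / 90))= 1290 / 5689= 0.23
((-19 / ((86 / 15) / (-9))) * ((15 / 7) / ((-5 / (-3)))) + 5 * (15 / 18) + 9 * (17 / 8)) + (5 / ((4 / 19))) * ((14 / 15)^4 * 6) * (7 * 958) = 5893763352571 / 8127000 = 725207.75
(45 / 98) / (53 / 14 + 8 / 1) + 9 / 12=243 / 308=0.79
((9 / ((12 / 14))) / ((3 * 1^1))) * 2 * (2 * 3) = 42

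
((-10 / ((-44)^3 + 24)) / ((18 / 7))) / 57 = 7 / 8737416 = 0.00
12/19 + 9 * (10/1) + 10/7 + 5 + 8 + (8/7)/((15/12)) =70473/665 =105.97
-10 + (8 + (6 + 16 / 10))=28 / 5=5.60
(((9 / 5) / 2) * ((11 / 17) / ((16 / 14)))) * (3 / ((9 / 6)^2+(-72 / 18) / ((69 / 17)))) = 143451 / 118660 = 1.21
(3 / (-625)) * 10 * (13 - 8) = -6 / 25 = -0.24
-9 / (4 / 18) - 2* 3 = -93 / 2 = -46.50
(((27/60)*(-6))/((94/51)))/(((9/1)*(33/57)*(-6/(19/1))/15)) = 55233/4136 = 13.35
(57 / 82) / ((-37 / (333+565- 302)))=-16986 / 1517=-11.20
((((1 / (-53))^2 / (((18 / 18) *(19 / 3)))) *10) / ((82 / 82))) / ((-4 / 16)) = -120 / 53371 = -0.00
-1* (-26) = 26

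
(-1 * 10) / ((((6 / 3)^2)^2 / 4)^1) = -5 / 2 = -2.50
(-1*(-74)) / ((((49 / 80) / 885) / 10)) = 1069224.49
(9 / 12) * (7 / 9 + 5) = 13 / 3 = 4.33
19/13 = 1.46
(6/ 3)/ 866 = 1/ 433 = 0.00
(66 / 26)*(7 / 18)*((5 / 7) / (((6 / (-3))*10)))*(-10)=55 / 156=0.35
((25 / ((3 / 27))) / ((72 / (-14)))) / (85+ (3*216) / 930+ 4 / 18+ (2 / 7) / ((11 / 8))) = -18797625 / 37005236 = -0.51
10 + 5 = 15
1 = 1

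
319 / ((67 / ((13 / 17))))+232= 268395 / 1139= 235.64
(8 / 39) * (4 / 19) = 32 / 741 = 0.04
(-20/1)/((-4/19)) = 95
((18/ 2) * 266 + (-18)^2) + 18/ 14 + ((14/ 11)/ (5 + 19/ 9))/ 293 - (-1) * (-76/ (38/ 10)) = 1948755161/ 721952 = 2699.29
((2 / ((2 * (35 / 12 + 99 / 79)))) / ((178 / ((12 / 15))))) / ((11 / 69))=130824 / 19349935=0.01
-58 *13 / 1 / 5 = -754 / 5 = -150.80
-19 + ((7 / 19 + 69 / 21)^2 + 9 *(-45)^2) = 322282130 / 17689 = 18219.35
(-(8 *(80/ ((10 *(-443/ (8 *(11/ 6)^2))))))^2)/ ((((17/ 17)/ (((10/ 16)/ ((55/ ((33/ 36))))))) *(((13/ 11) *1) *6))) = -41229056/ 1859851773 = -0.02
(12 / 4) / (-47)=-3 / 47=-0.06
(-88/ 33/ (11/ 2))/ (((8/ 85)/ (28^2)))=-133280/ 33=-4038.79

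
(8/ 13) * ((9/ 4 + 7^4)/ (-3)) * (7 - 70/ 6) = 2300.55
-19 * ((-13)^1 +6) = 133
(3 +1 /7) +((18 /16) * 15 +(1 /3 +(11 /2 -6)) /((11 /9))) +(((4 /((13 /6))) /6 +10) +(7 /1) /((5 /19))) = 2273839 /40040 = 56.79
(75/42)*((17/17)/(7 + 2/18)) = 225/896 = 0.25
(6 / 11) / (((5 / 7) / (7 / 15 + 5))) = 1148 / 275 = 4.17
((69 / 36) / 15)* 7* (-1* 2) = -161 / 90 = -1.79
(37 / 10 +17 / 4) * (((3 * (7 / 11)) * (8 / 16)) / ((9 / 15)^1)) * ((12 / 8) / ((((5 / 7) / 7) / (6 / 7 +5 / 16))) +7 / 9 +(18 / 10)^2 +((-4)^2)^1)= 99399433 / 211200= 470.64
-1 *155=-155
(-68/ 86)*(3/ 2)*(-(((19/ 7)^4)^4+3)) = 14710517176587056700684/ 1429016014492843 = 10294158.38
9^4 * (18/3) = 39366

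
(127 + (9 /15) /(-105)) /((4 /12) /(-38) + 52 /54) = 22801824 /171325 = 133.09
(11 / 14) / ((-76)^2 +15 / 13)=143 / 1051442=0.00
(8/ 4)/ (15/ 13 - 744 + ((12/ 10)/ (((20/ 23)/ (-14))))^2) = -8125/ 1501434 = -0.01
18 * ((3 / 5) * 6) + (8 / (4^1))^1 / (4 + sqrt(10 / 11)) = 27112 / 415 - sqrt(110) / 83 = 65.20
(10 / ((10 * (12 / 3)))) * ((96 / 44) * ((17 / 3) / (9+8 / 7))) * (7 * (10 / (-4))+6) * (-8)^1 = 21896 / 781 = 28.04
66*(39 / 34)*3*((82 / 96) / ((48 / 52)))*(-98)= -11204193 / 544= -20595.94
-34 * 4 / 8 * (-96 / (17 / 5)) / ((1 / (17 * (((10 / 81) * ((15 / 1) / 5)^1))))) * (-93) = -843200 / 3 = -281066.67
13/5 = 2.60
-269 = -269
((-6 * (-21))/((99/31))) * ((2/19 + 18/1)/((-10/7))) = -522536/1045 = -500.03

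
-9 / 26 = -0.35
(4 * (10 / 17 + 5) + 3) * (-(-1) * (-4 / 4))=-431 / 17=-25.35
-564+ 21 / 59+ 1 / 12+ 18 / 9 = -397585 / 708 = -561.56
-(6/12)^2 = -1/4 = -0.25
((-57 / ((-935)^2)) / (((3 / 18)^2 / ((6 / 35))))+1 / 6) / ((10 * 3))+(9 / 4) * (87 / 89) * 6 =6471413390017 / 490177957500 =13.20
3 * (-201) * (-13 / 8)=7839 / 8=979.88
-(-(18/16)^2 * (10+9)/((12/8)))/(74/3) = 1539/2368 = 0.65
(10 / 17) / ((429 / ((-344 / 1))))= -3440 / 7293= -0.47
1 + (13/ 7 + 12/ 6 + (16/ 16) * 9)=97/ 7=13.86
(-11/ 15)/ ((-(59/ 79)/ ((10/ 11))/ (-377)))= -59566/ 177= -336.53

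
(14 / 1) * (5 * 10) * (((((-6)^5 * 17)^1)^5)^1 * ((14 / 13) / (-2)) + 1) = 15215232539186791571727220000.00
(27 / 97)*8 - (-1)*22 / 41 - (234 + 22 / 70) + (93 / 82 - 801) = -287136109 / 278390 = -1031.42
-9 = -9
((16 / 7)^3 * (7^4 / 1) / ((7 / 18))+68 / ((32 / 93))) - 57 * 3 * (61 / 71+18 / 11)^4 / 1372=75466611341533499973 / 1020911844653624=73920.79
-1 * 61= -61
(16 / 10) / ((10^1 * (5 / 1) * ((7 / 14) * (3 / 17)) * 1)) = 0.36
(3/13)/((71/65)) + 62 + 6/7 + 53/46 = 1468211/22862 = 64.22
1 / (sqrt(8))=sqrt(2) / 4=0.35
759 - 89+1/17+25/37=670.73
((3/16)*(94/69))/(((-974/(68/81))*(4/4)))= -799/3629124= -0.00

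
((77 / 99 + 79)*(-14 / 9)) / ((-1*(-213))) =-10052 / 17253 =-0.58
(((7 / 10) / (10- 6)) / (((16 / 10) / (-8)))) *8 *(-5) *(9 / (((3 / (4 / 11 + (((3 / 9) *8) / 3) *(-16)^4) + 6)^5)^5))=369999287415805887384180533347108298283276770597344347585500798403613374328748356364075913436105923331639752334836191402471871035147974874188046454677652712900540592291840 / 33401408580993179905603082219024291620500188656453562960703698942928555451425980877360291589419716030869869348080430889605303546268347845761290404653630208376892230016736769310669633400889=0.00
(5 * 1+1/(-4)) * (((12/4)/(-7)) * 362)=-10317/14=-736.93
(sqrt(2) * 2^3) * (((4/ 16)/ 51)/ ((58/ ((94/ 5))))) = 94 * sqrt(2)/ 7395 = 0.02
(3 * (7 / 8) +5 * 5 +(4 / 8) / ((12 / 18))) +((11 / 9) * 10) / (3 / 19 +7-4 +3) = 255751 / 8424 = 30.36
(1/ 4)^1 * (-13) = -13/ 4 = -3.25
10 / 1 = 10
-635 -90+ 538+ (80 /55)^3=-244801 /1331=-183.92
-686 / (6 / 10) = -3430 / 3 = -1143.33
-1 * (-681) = 681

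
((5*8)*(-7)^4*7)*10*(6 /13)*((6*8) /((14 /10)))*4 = 5531904000 /13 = 425531076.92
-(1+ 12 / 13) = -25 / 13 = -1.92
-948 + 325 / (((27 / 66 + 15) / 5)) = -842.54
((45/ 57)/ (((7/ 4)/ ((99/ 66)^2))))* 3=405/ 133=3.05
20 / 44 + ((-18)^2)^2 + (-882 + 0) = 104094.45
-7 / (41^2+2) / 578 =-7 / 972774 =-0.00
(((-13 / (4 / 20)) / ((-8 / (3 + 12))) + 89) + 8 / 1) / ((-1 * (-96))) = 1751 / 768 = 2.28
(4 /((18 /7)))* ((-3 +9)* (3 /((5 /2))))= 11.20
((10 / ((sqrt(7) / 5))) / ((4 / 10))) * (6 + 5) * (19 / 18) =26125 * sqrt(7) / 126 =548.57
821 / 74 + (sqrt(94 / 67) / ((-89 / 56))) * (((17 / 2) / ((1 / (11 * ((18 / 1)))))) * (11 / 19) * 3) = 821 / 74-3110184 * sqrt(6298) / 113297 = -2167.46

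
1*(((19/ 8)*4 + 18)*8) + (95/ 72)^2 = 1149505/ 5184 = 221.74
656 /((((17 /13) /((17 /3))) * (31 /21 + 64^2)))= 4592 /6619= 0.69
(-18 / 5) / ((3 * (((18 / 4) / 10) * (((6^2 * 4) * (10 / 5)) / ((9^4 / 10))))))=-243 / 40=-6.08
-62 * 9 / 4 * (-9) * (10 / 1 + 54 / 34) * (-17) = -494667 / 2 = -247333.50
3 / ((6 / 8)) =4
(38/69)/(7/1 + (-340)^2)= 38/7976883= 0.00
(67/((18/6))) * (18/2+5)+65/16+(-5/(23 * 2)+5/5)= 350653/1104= 317.62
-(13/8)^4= -28561/4096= -6.97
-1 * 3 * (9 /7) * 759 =-20493 /7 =-2927.57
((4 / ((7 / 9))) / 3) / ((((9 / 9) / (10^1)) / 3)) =360 / 7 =51.43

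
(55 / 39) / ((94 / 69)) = 1.04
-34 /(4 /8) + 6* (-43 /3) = -154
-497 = -497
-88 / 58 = -44 / 29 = -1.52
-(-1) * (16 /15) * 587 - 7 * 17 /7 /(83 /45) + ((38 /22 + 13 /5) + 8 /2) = 8562713 /13695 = 625.24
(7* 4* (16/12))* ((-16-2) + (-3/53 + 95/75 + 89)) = 6429584/2385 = 2695.84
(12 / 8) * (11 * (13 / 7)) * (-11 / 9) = -1573 / 42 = -37.45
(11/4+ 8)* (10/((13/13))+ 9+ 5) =258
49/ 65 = 0.75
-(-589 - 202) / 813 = 791 / 813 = 0.97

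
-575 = -575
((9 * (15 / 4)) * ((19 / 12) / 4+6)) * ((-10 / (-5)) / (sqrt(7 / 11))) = 13815 * sqrt(77) / 224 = 541.19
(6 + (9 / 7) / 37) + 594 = 155409 / 259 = 600.03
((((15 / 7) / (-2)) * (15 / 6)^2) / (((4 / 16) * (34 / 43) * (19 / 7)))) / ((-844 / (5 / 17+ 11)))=193500 / 1158601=0.17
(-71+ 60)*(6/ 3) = -22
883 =883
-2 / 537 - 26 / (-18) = 2321 / 1611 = 1.44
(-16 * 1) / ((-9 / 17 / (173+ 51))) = 6769.78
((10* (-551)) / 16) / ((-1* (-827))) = -2755 / 6616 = -0.42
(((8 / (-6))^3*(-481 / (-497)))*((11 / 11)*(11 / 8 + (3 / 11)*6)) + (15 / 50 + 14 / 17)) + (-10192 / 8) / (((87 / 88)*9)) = -12045042781 / 80856930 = -148.97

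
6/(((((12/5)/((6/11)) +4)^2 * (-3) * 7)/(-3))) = 25/2058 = 0.01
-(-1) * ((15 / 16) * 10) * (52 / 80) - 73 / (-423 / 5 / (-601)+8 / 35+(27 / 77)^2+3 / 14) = -97.22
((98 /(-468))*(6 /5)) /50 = -49 /9750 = -0.01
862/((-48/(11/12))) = -4741/288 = -16.46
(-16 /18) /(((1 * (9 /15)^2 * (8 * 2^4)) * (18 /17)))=-0.02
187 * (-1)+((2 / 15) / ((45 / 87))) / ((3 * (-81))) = -187.00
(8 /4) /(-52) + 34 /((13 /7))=475 /26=18.27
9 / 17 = 0.53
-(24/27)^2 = -64/81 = -0.79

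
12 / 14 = 6 / 7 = 0.86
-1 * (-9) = 9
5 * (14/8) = 35/4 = 8.75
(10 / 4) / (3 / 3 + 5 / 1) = 5 / 12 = 0.42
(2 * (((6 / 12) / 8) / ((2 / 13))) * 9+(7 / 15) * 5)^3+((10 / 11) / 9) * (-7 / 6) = 363879319 / 405504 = 897.35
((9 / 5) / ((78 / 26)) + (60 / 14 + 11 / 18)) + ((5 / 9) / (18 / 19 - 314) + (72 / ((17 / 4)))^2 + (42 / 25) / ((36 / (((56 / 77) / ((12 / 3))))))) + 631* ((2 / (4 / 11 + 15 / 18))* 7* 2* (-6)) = -69225581234634893 / 784238000700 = -88271.14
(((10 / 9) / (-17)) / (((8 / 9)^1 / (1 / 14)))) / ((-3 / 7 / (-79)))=-395 / 408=-0.97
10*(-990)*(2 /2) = -9900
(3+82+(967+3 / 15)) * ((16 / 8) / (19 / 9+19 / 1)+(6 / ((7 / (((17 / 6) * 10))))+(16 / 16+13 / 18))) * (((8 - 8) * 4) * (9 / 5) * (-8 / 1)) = 0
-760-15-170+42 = -903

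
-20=-20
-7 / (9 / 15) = -35 / 3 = -11.67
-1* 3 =-3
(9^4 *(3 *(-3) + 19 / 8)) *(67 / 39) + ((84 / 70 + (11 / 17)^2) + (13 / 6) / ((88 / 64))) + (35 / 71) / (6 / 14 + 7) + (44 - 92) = -26308719620197 / 352106040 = -74718.17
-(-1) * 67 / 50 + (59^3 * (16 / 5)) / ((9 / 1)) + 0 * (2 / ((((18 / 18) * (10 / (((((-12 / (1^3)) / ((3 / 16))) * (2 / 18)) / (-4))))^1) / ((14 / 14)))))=32861243 / 450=73024.98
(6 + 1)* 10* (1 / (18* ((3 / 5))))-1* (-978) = 26581 / 27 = 984.48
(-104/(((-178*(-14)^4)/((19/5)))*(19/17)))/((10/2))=0.00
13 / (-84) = -13 / 84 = -0.15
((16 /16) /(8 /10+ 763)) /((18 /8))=20 /34371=0.00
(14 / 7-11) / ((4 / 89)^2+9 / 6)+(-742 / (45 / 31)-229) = -31958243 / 42831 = -746.15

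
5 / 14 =0.36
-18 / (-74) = 0.24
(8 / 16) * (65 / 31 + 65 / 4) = 2275 / 248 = 9.17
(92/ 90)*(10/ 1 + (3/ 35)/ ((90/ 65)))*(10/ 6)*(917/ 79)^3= 5353493750941/ 199680795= 26810.26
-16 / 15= -1.07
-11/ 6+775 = 4639/ 6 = 773.17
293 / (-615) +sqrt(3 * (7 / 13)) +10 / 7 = 4099 / 4305 +sqrt(273) / 13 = 2.22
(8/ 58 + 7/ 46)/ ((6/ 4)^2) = 0.13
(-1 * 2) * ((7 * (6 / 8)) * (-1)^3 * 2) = 21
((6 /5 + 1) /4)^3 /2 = 1331 /16000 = 0.08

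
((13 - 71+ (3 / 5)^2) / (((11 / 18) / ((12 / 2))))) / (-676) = 3537 / 4225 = 0.84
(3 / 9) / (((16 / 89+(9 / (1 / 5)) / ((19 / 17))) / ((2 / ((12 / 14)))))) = 11837 / 615501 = 0.02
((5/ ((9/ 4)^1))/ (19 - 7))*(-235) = -1175/ 27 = -43.52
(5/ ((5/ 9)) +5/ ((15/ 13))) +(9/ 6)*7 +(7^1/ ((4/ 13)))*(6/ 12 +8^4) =2237261/ 24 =93219.21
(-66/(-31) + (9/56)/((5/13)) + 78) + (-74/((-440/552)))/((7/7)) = 16554633/95480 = 173.38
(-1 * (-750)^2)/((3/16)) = -3000000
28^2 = 784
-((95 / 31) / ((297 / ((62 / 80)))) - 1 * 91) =216197 / 2376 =90.99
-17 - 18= -35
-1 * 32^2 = -1024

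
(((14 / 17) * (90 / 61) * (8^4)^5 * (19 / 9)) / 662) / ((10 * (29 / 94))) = 14413824650594800893952 / 9954163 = 1448019753202233.17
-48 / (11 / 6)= -288 / 11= -26.18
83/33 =2.52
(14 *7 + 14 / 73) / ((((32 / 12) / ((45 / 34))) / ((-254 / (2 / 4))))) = -30723840 / 1241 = -24757.32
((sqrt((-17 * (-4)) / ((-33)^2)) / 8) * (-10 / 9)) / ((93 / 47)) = -235 * sqrt(17) / 55242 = -0.02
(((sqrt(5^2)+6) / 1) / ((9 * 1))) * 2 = 22 / 9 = 2.44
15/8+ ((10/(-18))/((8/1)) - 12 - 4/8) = -385/36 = -10.69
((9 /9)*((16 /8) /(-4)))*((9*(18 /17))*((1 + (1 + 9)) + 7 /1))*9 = -771.88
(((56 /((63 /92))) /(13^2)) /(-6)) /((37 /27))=-368 /6253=-0.06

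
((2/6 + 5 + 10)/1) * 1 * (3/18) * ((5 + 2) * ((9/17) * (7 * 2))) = 2254/17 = 132.59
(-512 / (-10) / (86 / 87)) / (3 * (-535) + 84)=-3712 / 109005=-0.03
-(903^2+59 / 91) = -74202278 / 91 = -815409.65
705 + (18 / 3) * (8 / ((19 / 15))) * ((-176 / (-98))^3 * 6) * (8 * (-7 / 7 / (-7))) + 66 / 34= 588427885146 / 266004389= 2212.10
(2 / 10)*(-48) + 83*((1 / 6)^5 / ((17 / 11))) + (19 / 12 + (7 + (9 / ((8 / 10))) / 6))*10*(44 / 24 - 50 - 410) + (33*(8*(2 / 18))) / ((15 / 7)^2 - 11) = -4973810285827 / 103770720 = -47930.77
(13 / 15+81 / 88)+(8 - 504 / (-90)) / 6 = 4.05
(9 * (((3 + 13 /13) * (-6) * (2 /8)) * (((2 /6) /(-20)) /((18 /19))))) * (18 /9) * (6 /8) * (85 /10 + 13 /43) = 43149 /3440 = 12.54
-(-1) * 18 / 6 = 3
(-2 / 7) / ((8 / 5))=-5 / 28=-0.18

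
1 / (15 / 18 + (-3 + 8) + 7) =6 / 77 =0.08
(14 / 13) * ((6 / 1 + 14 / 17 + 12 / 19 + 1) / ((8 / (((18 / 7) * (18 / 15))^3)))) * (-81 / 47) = -69665537808 / 1208787125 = -57.63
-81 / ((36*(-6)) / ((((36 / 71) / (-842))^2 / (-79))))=-243 / 141168557198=-0.00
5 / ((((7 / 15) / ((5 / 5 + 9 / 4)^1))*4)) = 975 / 112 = 8.71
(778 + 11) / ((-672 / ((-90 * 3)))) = 35505 / 112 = 317.01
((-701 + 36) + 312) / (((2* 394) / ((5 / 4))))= -1765 / 3152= -0.56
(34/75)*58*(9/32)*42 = 31059/100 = 310.59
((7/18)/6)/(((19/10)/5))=175/1026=0.17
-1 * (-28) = 28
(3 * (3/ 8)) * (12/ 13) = 27/ 26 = 1.04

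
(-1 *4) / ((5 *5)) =-4 / 25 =-0.16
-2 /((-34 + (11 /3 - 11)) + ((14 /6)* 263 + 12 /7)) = -42 /12055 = -0.00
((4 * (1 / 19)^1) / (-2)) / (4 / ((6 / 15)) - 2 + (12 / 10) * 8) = -5 / 836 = -0.01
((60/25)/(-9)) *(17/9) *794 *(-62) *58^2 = 11261003456/135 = 83414840.41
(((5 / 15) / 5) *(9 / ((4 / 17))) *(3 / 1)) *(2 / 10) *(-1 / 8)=-153 / 800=-0.19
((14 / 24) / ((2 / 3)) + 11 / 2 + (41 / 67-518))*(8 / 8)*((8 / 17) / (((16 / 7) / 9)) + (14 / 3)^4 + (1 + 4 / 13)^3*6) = -270432838074371 / 1081029456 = -250162.32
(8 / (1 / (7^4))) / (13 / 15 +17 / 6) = 192080 / 37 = 5191.35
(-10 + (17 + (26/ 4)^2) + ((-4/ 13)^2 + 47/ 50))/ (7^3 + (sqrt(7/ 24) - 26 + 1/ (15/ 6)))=8091900342/ 51076431445 - 849811 * sqrt(42)/ 20430572578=0.16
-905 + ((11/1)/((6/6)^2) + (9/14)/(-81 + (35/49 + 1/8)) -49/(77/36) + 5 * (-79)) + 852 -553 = -1012.92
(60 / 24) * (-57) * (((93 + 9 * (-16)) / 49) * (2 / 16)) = 18.54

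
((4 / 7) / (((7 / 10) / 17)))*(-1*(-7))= 97.14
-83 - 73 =-156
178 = 178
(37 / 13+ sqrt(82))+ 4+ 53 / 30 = 3359 / 390+ sqrt(82) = 17.67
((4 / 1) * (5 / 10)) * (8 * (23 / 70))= 184 / 35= 5.26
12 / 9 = 4 / 3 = 1.33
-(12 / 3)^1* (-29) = 116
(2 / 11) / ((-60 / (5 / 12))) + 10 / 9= 293 / 264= 1.11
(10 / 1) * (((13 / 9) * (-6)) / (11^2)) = -260 / 363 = -0.72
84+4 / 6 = 254 / 3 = 84.67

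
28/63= 4/9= 0.44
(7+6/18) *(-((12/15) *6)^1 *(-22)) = 3872/5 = 774.40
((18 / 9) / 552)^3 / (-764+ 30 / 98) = -49 / 786760658496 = -0.00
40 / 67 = 0.60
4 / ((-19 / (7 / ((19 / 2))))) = -56 / 361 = -0.16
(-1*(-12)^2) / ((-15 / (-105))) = -1008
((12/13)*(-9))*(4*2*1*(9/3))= -2592/13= -199.38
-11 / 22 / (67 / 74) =-37 / 67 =-0.55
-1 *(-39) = 39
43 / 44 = 0.98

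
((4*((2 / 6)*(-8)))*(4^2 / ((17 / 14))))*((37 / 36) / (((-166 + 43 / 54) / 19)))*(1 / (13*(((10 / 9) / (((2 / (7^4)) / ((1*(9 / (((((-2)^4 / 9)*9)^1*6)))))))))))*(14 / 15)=23035904 / 2415137725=0.01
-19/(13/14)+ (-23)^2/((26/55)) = 28563/26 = 1098.58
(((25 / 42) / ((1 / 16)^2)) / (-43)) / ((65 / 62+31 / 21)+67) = -198400 / 3892403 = -0.05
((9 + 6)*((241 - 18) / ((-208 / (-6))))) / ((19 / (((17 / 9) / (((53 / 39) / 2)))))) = 56865 / 4028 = 14.12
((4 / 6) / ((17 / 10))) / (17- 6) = 20 / 561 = 0.04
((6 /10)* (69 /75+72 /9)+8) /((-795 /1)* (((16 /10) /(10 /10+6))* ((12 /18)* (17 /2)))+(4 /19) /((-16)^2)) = -14206528 /1095615125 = -0.01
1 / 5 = 0.20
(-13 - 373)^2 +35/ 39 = 5810879/ 39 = 148996.90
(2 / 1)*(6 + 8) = 28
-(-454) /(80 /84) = 4767 /10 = 476.70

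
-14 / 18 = -7 / 9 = -0.78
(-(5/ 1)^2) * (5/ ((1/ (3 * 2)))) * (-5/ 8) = 1875/ 4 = 468.75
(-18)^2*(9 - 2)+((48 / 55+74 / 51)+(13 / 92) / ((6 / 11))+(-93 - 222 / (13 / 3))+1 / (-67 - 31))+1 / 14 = 233032519143 / 109589480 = 2126.41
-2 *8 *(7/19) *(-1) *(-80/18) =-4480/171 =-26.20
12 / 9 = 4 / 3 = 1.33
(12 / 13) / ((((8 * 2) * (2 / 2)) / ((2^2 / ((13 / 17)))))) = 51 / 169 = 0.30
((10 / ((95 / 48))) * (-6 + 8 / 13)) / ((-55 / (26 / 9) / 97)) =138.62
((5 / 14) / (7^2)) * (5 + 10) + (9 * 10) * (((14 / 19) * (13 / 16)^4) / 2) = 3109220445 / 213549056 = 14.56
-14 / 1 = -14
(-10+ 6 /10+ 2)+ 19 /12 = -349 /60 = -5.82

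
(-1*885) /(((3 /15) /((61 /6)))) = -89975 /2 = -44987.50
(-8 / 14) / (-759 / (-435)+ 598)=-580 / 608741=-0.00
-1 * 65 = -65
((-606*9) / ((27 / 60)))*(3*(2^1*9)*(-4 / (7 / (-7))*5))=-13089600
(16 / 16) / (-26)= -1 / 26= -0.04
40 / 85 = 8 / 17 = 0.47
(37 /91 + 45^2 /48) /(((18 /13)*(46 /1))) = 62017 /92736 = 0.67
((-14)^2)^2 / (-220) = -9604 / 55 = -174.62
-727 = -727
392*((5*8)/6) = 7840/3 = 2613.33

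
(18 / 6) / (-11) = -3 / 11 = -0.27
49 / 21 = 7 / 3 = 2.33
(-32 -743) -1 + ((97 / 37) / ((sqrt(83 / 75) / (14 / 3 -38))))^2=2087726344 / 340881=6124.50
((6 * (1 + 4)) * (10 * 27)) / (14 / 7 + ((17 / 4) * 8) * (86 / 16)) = 32400 / 739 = 43.84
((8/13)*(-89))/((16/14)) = -623/13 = -47.92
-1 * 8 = -8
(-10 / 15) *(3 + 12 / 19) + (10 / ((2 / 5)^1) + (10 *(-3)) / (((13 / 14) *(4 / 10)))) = -14373 / 247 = -58.19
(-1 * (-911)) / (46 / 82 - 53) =-37351 / 2150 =-17.37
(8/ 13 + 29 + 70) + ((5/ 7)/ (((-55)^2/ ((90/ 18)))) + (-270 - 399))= -6269481/ 11011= -569.38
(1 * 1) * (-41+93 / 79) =-3146 / 79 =-39.82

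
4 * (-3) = -12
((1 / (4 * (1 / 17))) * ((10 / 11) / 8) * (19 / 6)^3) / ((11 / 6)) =583015 / 69696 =8.37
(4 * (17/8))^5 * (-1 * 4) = -1419857/8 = -177482.12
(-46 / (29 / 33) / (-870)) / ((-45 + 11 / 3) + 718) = 759 / 8536150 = 0.00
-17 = -17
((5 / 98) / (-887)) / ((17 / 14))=-5 / 105553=-0.00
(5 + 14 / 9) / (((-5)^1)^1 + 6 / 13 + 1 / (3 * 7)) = -5369 / 3678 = -1.46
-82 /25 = -3.28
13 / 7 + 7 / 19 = 296 / 133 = 2.23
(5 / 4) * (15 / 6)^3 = 625 / 32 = 19.53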